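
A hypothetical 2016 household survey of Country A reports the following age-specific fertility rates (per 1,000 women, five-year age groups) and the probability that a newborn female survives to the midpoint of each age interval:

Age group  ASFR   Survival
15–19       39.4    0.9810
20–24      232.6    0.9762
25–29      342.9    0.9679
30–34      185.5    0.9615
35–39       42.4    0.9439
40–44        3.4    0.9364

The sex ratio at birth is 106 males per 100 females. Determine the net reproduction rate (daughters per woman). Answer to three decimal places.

Proportion female at birth = 100 / (100 + 106) = 0.48544.
Each age group contributes 5 × ASFR × survival:
  15–19: 5 × 39.4/1000 × 0.9810 = 0.19326
  20–24: 5 × 232.6/1000 × 0.9762 = 1.13532
  25–29: 5 × 342.9/1000 × 0.9679 = 1.65946
  30–34: 5 × 185.5/1000 × 0.9615 = 0.89179
  35–39: 5 × 42.4/1000 × 0.9439 = 0.20011
  40–44: 5 × 3.4/1000 × 0.9364 = 0.01592
Sum = 4.09586
NRR = 0.48544 × 4.09586 = 1.98829
An NRR exceeding 1 indicates intrinsic growth under these rates.

1.988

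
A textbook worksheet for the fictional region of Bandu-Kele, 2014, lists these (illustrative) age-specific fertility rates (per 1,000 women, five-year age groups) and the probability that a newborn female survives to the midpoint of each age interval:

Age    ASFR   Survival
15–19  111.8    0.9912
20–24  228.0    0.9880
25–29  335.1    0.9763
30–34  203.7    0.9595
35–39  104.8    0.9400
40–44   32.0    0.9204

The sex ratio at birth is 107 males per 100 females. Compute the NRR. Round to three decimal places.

Proportion female at birth = 100 / (100 + 107) = 0.48309.
Each age group contributes 5 × ASFR × survival:
  15–19: 5 × 111.8/1000 × 0.9912 = 0.55408
  20–24: 5 × 228.0/1000 × 0.9880 = 1.12632
  25–29: 5 × 335.1/1000 × 0.9763 = 1.63579
  30–34: 5 × 203.7/1000 × 0.9595 = 0.97725
  35–39: 5 × 104.8/1000 × 0.9400 = 0.49256
  40–44: 5 × 32.0/1000 × 0.9204 = 0.14726
Sum = 4.93326
NRR = 0.48309 × 4.93326 = 2.38321
NRR > 1, so each generation more than replaces itself.

2.383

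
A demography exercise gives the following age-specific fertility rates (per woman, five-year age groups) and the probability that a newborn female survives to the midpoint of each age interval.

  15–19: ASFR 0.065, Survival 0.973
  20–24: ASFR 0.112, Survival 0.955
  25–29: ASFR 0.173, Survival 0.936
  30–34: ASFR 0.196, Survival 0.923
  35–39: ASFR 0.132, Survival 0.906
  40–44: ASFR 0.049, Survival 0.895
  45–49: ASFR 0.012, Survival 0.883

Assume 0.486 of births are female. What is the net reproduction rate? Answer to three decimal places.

1.670

Proportion female at birth = 0.486.
Survival-weighted fertility by age (5·fₓ·Sₓ):
  15–19: 5 × 0.065 × 0.973 = 0.31623
  20–24: 5 × 0.112 × 0.955 = 0.53480
  25–29: 5 × 0.173 × 0.936 = 0.80964
  30–34: 5 × 0.196 × 0.923 = 0.90454
  35–39: 5 × 0.132 × 0.906 = 0.59796
  40–44: 5 × 0.049 × 0.895 = 0.21928
  45–49: 5 × 0.012 × 0.883 = 0.05298
Sum = 3.43543
NRR = 0.486 × 3.43543 = 1.66962
An NRR exceeding 1 indicates intrinsic growth under these rates.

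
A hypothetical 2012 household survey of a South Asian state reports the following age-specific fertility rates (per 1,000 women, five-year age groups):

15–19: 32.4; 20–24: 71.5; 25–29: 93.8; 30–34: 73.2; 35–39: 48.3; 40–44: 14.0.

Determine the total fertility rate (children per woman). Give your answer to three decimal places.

Sum of ASFRs = 32.4 + 71.5 + 93.8 + 73.2 + 48.3 + 14.0 = 333.2
TFR = 5 × 333.2 / 1000 = 1.666

1.666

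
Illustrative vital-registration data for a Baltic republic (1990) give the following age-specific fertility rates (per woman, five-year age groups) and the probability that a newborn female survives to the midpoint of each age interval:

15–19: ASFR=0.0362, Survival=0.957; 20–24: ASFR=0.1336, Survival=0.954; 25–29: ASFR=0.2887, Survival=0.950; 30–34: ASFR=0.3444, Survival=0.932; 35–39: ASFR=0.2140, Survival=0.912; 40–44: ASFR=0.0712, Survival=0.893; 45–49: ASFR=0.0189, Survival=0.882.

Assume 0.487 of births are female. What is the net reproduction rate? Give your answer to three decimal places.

2.515

Proportion female at birth = 0.487.
Survival-weighted fertility by age (5·fₓ·Sₓ):
  15–19: 5 × 0.0362 × 0.957 = 0.17322
  20–24: 5 × 0.1336 × 0.954 = 0.63727
  25–29: 5 × 0.2887 × 0.950 = 1.37133
  30–34: 5 × 0.3444 × 0.932 = 1.60490
  35–39: 5 × 0.2140 × 0.912 = 0.97584
  40–44: 5 × 0.0712 × 0.893 = 0.31791
  45–49: 5 × 0.0189 × 0.882 = 0.08335
Sum = 5.16382
NRR = 0.487 × 5.16382 = 2.51478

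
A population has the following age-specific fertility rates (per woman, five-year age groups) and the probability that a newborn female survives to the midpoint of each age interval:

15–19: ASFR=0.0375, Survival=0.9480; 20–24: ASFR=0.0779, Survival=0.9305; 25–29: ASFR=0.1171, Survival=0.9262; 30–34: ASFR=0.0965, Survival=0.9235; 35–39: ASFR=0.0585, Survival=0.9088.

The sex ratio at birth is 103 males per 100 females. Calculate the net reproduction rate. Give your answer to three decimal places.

0.884

Proportion female at birth = 100 / (100 + 103) = 0.49261.
Each age group contributes 5 × ASFR × survival:
  15–19: 5 × 0.0375 × 0.9480 = 0.17775
  20–24: 5 × 0.0779 × 0.9305 = 0.36243
  25–29: 5 × 0.1171 × 0.9262 = 0.54229
  30–34: 5 × 0.0965 × 0.9235 = 0.44559
  35–39: 5 × 0.0585 × 0.9088 = 0.26582
Sum = 1.79388
NRR = 0.49261 × 1.79388 = 0.88368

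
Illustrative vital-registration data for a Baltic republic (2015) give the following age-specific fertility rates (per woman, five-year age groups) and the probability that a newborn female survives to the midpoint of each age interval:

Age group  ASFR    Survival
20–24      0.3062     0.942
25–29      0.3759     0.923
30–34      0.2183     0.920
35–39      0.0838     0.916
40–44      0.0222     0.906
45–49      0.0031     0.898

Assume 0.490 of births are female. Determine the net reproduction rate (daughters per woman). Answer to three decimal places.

2.293

Proportion female at birth = 0.490.
Per-age-group product (5 × ASFR × survival probability):
  20–24: 5 × 0.3062 × 0.942 = 1.44220
  25–29: 5 × 0.3759 × 0.923 = 1.73478
  30–34: 5 × 0.2183 × 0.920 = 1.00418
  35–39: 5 × 0.0838 × 0.916 = 0.38380
  40–44: 5 × 0.0222 × 0.906 = 0.10057
  45–49: 5 × 0.0031 × 0.898 = 0.01392
Sum = 4.67945
NRR = 0.490 × 4.67945 = 2.29293
An NRR exceeding 1 indicates intrinsic growth under these rates.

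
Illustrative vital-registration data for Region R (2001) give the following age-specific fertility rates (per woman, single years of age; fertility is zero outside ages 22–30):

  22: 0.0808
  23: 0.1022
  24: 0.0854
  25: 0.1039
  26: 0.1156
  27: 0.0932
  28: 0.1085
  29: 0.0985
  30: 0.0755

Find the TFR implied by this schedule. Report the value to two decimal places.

0.86

Sum of ASFRs = 0.0808 + 0.1022 + 0.0854 + 0.1039 + 0.1156 + 0.0932 + 0.1085 + 0.0985 + 0.0755 = 0.8636
TFR = 0.8636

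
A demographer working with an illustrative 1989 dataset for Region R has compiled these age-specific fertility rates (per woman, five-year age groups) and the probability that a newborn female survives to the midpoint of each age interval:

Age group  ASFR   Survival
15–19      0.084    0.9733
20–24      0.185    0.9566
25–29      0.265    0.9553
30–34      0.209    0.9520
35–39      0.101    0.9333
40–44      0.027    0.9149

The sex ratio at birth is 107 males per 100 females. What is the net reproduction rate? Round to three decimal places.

Proportion female at birth = 100 / (100 + 107) = 0.48309.
Each age group contributes 5 × ASFR × survival:
  15–19: 5 × 0.084 × 0.9733 = 0.40879
  20–24: 5 × 0.185 × 0.9566 = 0.88486
  25–29: 5 × 0.265 × 0.9553 = 1.26577
  30–34: 5 × 0.209 × 0.9520 = 0.99484
  35–39: 5 × 0.101 × 0.9333 = 0.47132
  40–44: 5 × 0.027 × 0.9149 = 0.12351
Sum = 4.14909
NRR = 0.48309 × 4.14909 = 2.00438

2.004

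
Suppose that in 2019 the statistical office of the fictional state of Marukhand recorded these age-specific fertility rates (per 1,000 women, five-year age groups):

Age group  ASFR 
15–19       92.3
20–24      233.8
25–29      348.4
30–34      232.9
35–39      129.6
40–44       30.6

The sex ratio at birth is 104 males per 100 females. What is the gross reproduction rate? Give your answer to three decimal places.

2.617

Proportion female at birth = 100 / (100 + 104) = 0.49020.
Sum of ASFRs = 92.3 + 233.8 + 348.4 + 232.9 + 129.6 + 30.6 = 1067.6
TFR = 5 × 1067.6 / 1000 = 5.338
GRR = 0.49020 × 5.338 = 2.61669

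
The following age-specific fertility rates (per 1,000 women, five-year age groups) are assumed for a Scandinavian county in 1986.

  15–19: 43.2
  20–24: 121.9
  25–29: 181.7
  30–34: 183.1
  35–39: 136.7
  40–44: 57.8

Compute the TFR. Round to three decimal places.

3.622

Sum of ASFRs = 43.2 + 121.9 + 181.7 + 183.1 + 136.7 + 57.8 = 724.4
TFR = 5 × 724.4 / 1000 = 3.622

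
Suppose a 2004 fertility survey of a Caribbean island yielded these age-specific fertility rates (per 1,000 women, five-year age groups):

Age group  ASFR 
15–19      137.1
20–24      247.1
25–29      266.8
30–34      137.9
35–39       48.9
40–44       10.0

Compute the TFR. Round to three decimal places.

4.239

Sum of ASFRs = 137.1 + 247.1 + 266.8 + 137.9 + 48.9 + 10.0 = 847.8
TFR = 5 × 847.8 / 1000 = 4.239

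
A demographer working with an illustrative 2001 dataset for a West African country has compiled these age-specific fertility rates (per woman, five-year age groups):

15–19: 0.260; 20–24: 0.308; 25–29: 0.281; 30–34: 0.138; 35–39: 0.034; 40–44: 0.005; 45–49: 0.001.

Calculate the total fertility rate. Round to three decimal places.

5.135

Sum of ASFRs = 0.260 + 0.308 + 0.281 + 0.138 + 0.034 + 0.005 + 0.001 = 1.027
TFR = 5 × 1.027 = 5.135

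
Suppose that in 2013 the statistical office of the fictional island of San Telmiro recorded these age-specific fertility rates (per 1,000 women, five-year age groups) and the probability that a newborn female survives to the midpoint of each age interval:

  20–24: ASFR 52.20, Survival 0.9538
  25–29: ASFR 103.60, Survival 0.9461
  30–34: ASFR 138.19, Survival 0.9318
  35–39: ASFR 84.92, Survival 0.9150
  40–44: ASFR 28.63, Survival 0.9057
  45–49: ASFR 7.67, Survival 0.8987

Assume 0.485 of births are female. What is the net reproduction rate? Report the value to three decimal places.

0.939

Proportion female at birth = 0.485.
Weighting each age-specific rate by interval width and survival:
  20–24: 5 × 52.20/1000 × 0.9538 = 0.24894
  25–29: 5 × 103.60/1000 × 0.9461 = 0.49008
  30–34: 5 × 138.19/1000 × 0.9318 = 0.64383
  35–39: 5 × 84.92/1000 × 0.9150 = 0.38851
  40–44: 5 × 28.63/1000 × 0.9057 = 0.12965
  45–49: 5 × 7.67/1000 × 0.8987 = 0.03447
Sum = 1.93548
NRR = 0.485 × 1.93548 = 0.93871
NRR < 1, so the cohort does not fully replace itself.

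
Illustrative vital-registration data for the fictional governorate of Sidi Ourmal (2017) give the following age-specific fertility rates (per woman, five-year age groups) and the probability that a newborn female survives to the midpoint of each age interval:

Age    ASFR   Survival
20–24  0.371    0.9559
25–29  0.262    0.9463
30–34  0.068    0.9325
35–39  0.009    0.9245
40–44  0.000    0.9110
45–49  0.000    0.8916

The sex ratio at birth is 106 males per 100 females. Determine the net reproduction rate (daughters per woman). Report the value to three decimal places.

1.637

Proportion female at birth = 100 / (100 + 106) = 0.48544.
Weighting each age-specific rate by interval width and survival:
  20–24: 5 × 0.371 × 0.9559 = 1.77319
  25–29: 5 × 0.262 × 0.9463 = 1.23965
  30–34: 5 × 0.068 × 0.9325 = 0.31705
  35–39: 5 × 0.009 × 0.9245 = 0.04160
  40–44: 5 × 0.000 × 0.9110 = 0.00000
  45–49: 5 × 0.000 × 0.8916 = 0.00000
Sum = 3.37149
NRR = 0.48544 × 3.37149 = 1.63666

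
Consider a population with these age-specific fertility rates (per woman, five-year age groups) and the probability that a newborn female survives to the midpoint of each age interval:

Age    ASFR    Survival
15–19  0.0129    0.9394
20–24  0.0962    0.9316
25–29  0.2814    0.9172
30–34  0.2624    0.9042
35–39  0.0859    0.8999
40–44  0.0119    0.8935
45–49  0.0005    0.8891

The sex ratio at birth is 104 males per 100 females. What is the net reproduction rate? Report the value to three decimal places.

1.680

Proportion female at birth = 100 / (100 + 104) = 0.49020.
Per-age-group product (5 × ASFR × survival probability):
  15–19: 5 × 0.0129 × 0.9394 = 0.06059
  20–24: 5 × 0.0962 × 0.9316 = 0.44810
  25–29: 5 × 0.2814 × 0.9172 = 1.29050
  30–34: 5 × 0.2624 × 0.9042 = 1.18631
  35–39: 5 × 0.0859 × 0.8999 = 0.38651
  40–44: 5 × 0.0119 × 0.8935 = 0.05316
  45–49: 5 × 0.0005 × 0.8891 = 0.00222
Sum = 3.42739
NRR = 0.49020 × 3.42739 = 1.68011
NRR > 1, so each generation more than replaces itself.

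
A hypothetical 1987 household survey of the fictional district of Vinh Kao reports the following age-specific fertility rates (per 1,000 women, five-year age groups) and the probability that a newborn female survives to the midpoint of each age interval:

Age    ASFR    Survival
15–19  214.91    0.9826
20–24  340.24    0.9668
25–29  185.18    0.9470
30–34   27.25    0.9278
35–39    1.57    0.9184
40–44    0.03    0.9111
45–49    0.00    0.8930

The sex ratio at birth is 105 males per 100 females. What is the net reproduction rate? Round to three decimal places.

1.810

Proportion female at birth = 100 / (100 + 105) = 0.48780.
Each age group contributes 5 × ASFR × survival:
  15–19: 5 × 214.91/1000 × 0.9826 = 1.05585
  20–24: 5 × 340.24/1000 × 0.9668 = 1.64472
  25–29: 5 × 185.18/1000 × 0.9470 = 0.87683
  30–34: 5 × 27.25/1000 × 0.9278 = 0.12641
  35–39: 5 × 1.57/1000 × 0.9184 = 0.00721
  40–44: 5 × 0.03/1000 × 0.9111 = 0.00014
  45–49: 5 × 0.00/1000 × 0.8930 = 0.00000
Sum = 3.71116
NRR = 0.48780 × 3.71116 = 1.81030
NRR > 1, so each generation more than replaces itself.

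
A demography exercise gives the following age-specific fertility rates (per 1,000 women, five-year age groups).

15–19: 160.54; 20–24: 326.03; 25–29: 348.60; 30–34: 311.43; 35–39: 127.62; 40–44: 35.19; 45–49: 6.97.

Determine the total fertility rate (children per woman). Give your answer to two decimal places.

Sum of ASFRs = 160.54 + 326.03 + 348.60 + 311.43 + 127.62 + 35.19 + 6.97 = 1316.38
TFR = 5 × 1316.38 / 1000 = 6.5819

6.58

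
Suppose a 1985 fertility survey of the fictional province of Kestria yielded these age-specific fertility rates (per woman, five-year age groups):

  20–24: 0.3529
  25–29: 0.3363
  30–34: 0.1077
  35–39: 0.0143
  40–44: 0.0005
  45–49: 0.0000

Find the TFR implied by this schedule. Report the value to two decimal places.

Sum of ASFRs = 0.3529 + 0.3363 + 0.1077 + 0.0143 + 0.0005 + 0.0000 = 0.8117
TFR = 5 × 0.8117 = 4.0585

4.06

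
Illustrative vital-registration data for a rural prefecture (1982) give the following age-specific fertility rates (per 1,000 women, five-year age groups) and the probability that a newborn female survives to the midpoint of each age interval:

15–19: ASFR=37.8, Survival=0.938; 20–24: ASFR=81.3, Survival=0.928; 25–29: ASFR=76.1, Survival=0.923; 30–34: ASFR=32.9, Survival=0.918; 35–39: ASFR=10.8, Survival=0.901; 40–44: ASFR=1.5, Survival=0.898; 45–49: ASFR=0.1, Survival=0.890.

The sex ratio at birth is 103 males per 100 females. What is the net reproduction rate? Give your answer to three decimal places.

Proportion female at birth = 100 / (100 + 103) = 0.49261.
Per-age-group product (5 × ASFR × survival probability):
  15–19: 5 × 37.8/1000 × 0.938 = 0.17728
  20–24: 5 × 81.3/1000 × 0.928 = 0.37723
  25–29: 5 × 76.1/1000 × 0.923 = 0.35120
  30–34: 5 × 32.9/1000 × 0.918 = 0.15101
  35–39: 5 × 10.8/1000 × 0.901 = 0.04865
  40–44: 5 × 1.5/1000 × 0.898 = 0.00674
  45–49: 5 × 0.1/1000 × 0.890 = 0.00045
Sum = 1.11256
NRR = 0.49261 × 1.11256 = 0.54806

0.548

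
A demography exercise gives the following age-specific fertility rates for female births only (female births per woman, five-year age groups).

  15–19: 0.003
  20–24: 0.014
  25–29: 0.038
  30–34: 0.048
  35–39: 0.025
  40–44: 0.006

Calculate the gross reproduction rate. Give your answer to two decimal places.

0.67

Sum of female ASFRs = 0.003 + 0.014 + 0.038 + 0.048 + 0.025 + 0.006 = 0.134
GRR = 5 × 0.134 = 0.67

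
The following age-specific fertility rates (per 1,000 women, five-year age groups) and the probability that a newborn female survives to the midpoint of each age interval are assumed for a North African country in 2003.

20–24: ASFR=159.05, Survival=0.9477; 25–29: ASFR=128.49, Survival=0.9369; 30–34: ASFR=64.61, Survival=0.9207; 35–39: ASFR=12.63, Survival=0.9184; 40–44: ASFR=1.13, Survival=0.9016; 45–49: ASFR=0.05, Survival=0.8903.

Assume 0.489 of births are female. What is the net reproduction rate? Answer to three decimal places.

0.839

Proportion female at birth = 0.489.
Per-age-group product (5 × ASFR × survival probability):
  20–24: 5 × 159.05/1000 × 0.9477 = 0.75366
  25–29: 5 × 128.49/1000 × 0.9369 = 0.60191
  30–34: 5 × 64.61/1000 × 0.9207 = 0.29743
  35–39: 5 × 12.63/1000 × 0.9184 = 0.05800
  40–44: 5 × 1.13/1000 × 0.9016 = 0.00509
  45–49: 5 × 0.05/1000 × 0.8903 = 0.00022
Sum = 1.71631
NRR = 0.489 × 1.71631 = 0.83928
An NRR under 1 implies long-run decline under these rates.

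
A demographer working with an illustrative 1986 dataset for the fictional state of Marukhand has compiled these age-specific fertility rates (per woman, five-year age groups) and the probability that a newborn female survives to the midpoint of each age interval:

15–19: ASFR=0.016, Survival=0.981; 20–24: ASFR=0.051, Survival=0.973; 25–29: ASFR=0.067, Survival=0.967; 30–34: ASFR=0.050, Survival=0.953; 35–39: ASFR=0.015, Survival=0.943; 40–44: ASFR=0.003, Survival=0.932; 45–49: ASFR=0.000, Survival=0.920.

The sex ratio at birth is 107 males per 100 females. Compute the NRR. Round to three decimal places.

Proportion female at birth = 100 / (100 + 107) = 0.48309.
Per-age-group product (5 × ASFR × survival probability):
  15–19: 5 × 0.016 × 0.981 = 0.07848
  20–24: 5 × 0.051 × 0.973 = 0.24812
  25–29: 5 × 0.067 × 0.967 = 0.32395
  30–34: 5 × 0.050 × 0.953 = 0.23825
  35–39: 5 × 0.015 × 0.943 = 0.07073
  40–44: 5 × 0.003 × 0.932 = 0.01398
  45–49: 5 × 0.000 × 0.920 = 0.00000
Sum = 0.97351
NRR = 0.48309 × 0.97351 = 0.47029

0.470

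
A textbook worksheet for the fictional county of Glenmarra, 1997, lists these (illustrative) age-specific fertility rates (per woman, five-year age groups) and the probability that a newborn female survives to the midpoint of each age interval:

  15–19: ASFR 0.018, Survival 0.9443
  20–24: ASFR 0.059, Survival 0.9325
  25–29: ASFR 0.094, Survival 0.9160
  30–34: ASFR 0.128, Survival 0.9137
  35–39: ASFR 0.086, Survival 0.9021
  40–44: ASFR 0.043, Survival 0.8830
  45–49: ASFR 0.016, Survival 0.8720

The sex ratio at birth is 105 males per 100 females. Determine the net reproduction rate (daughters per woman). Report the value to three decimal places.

Proportion female at birth = 100 / (100 + 105) = 0.48780.
Each age group contributes 5 × ASFR × survival:
  15–19: 5 × 0.018 × 0.9443 = 0.08499
  20–24: 5 × 0.059 × 0.9325 = 0.27509
  25–29: 5 × 0.094 × 0.9160 = 0.43052
  30–34: 5 × 0.128 × 0.9137 = 0.58477
  35–39: 5 × 0.086 × 0.9021 = 0.38790
  40–44: 5 × 0.043 × 0.8830 = 0.18985
  45–49: 5 × 0.016 × 0.8720 = 0.06976
Sum = 2.02288
NRR = 0.48780 × 2.02288 = 0.98676
An NRR under 1 implies long-run decline under these rates.

0.987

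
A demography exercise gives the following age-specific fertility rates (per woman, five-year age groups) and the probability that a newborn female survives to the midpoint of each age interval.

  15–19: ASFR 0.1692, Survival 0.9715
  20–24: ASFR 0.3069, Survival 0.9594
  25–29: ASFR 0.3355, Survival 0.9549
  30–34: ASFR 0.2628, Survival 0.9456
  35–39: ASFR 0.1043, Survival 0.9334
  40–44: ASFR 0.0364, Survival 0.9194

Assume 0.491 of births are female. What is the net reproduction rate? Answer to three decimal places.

Proportion female at birth = 0.491.
Weighting each age-specific rate by interval width and survival:
  15–19: 5 × 0.1692 × 0.9715 = 0.82189
  20–24: 5 × 0.3069 × 0.9594 = 1.47220
  25–29: 5 × 0.3355 × 0.9549 = 1.60184
  30–34: 5 × 0.2628 × 0.9456 = 1.24252
  35–39: 5 × 0.1043 × 0.9334 = 0.48677
  40–44: 5 × 0.0364 × 0.9194 = 0.16733
Sum = 5.79255
NRR = 0.491 × 5.79255 = 2.84414

2.844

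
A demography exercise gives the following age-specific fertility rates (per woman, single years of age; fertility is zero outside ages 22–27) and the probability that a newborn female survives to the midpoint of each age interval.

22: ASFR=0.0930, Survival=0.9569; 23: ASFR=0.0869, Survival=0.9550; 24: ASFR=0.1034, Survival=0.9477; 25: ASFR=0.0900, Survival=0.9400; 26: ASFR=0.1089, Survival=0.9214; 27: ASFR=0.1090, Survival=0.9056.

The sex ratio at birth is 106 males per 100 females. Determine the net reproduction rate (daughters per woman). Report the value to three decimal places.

0.269

Proportion female at birth = 100 / (100 + 106) = 0.48544.
Each age group contributes 1 × ASFR × survival:
  22: 1 × 0.0930 × 0.9569 = 0.08899
  23: 1 × 0.0869 × 0.9550 = 0.08299
  24: 1 × 0.1034 × 0.9477 = 0.09799
  25: 1 × 0.0900 × 0.9400 = 0.08460
  26: 1 × 0.1089 × 0.9214 = 0.10034
  27: 1 × 0.1090 × 0.9056 = 0.09871
Sum = 0.55362
NRR = 0.48544 × 0.55362 = 0.26875
NRR < 1, so the cohort does not fully replace itself.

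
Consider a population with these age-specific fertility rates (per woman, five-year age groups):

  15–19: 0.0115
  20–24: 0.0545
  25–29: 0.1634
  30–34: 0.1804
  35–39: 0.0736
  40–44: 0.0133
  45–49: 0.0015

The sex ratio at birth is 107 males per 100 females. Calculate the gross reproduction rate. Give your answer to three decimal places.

1.203

Proportion female at birth = 100 / (100 + 107) = 0.48309.
Sum of ASFRs = 0.0115 + 0.0545 + 0.1634 + 0.1804 + 0.0736 + 0.0133 + 0.0015 = 0.4982
TFR = 5 × 0.4982 = 2.491
GRR = 0.48309 × 2.491 = 1.20338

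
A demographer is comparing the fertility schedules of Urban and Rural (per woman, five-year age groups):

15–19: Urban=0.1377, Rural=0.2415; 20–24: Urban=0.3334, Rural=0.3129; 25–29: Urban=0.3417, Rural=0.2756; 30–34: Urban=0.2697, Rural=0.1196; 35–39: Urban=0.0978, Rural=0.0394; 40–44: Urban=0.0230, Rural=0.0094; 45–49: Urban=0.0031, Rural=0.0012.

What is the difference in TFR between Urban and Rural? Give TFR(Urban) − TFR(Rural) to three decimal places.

Urban:
  Sum of ASFRs = 0.1377 + 0.3334 + 0.3417 + 0.2697 + 0.0978 + 0.0230 + 0.0031 = 1.2064
  TFR = 5 × 1.2064 = 6.032
Rural:
  Sum of ASFRs = 0.2415 + 0.3129 + 0.2756 + 0.1196 + 0.0394 + 0.0094 + 0.0012 = 0.9996
  TFR = 5 × 0.9996 = 4.998
Difference = 6.032 − 4.998 = 1.034

1.034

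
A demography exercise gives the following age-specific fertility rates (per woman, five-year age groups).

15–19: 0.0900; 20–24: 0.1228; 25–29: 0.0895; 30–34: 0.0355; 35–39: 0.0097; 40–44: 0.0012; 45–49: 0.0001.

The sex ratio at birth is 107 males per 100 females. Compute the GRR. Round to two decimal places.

Proportion female at birth = 100 / (100 + 107) = 0.48309.
Sum of ASFRs = 0.0900 + 0.1228 + 0.0895 + 0.0355 + 0.0097 + 0.0012 + 0.0001 = 0.3488
TFR = 5 × 0.3488 = 1.744
GRR = 0.48309 × 1.744 = 0.84251

0.84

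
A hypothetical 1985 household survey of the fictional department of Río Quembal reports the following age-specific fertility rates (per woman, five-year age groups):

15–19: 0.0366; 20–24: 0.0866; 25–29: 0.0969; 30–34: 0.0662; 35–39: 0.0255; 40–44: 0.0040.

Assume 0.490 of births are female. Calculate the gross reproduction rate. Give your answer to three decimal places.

0.774

Proportion female at birth = 0.490.
Sum of ASFRs = 0.0366 + 0.0866 + 0.0969 + 0.0662 + 0.0255 + 0.0040 = 0.3158
TFR = 5 × 0.3158 = 1.579
GRR = 0.490 × 1.579 = 0.77371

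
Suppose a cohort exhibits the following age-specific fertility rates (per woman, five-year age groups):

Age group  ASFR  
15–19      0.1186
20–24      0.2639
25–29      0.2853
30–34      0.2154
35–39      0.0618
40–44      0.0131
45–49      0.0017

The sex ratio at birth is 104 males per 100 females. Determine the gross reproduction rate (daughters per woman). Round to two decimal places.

2.35

Proportion female at birth = 100 / (100 + 104) = 0.49020.
Sum of ASFRs = 0.1186 + 0.2639 + 0.2853 + 0.2154 + 0.0618 + 0.0131 + 0.0017 = 0.9598
TFR = 5 × 0.9598 = 4.799
GRR = 0.49020 × 4.799 = 2.35247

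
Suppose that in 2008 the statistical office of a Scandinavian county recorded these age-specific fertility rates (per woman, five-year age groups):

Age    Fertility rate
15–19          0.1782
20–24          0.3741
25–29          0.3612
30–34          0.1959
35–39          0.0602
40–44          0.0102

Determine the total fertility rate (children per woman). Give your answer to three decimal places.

Sum of ASFRs = 0.1782 + 0.3741 + 0.3612 + 0.1959 + 0.0602 + 0.0102 = 1.1798
TFR = 5 × 1.1798 = 5.899

5.899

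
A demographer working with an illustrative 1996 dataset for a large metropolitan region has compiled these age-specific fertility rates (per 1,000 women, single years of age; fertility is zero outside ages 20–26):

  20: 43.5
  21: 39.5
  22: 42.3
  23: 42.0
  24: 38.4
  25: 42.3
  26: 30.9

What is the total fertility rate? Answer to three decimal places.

0.279

Sum of ASFRs = 43.5 + 39.5 + 42.3 + 42.0 + 38.4 + 42.3 + 30.9 = 278.9
TFR = 278.9 / 1000 = 0.2789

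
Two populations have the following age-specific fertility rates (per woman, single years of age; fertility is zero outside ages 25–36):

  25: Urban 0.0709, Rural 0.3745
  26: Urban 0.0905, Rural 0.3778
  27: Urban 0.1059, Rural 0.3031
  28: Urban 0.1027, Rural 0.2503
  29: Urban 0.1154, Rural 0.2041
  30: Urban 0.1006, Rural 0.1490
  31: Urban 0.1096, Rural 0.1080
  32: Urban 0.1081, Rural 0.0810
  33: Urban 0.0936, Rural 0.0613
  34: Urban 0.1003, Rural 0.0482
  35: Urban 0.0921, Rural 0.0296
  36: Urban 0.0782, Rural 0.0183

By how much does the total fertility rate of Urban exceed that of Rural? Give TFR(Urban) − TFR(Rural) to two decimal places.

Urban:
  Sum of ASFRs = 0.0709 + 0.0905 + 0.1059 + 0.1027 + 0.1154 + 0.1006 + 0.1096 + 0.1081 + 0.0936 + 0.1003 + 0.0921 + 0.0782 = 1.1679
  TFR = 1.1679
Rural:
  Sum of ASFRs = 0.3745 + 0.3778 + 0.3031 + 0.2503 + 0.2041 + 0.1490 + 0.1080 + 0.0810 + 0.0613 + 0.0482 + 0.0296 + 0.0183 = 2.0052
  TFR = 2.0052
Difference = 1.1679 − 2.0052 = -0.8373

-0.84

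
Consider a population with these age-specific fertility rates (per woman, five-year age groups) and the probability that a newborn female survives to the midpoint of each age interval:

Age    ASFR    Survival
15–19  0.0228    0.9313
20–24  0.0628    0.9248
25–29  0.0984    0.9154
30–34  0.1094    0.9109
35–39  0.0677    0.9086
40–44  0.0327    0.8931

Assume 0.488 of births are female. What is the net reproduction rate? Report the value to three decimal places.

0.878

Proportion female at birth = 0.488.
Weighting each age-specific rate by interval width and survival:
  15–19: 5 × 0.0228 × 0.9313 = 0.10617
  20–24: 5 × 0.0628 × 0.9248 = 0.29039
  25–29: 5 × 0.0984 × 0.9154 = 0.45038
  30–34: 5 × 0.1094 × 0.9109 = 0.49826
  35–39: 5 × 0.0677 × 0.9086 = 0.30756
  40–44: 5 × 0.0327 × 0.8931 = 0.14602
Sum = 1.79878
NRR = 0.488 × 1.79878 = 0.87780
NRR < 1, so the cohort does not fully replace itself.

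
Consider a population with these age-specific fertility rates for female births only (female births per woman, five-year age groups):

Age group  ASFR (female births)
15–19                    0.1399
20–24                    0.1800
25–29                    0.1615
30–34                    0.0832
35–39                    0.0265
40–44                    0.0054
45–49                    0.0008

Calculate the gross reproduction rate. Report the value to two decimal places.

Sum of female ASFRs = 0.1399 + 0.1800 + 0.1615 + 0.0832 + 0.0265 + 0.0054 + 0.0008 = 0.5973
GRR = 5 × 0.5973 = 2.9865

2.99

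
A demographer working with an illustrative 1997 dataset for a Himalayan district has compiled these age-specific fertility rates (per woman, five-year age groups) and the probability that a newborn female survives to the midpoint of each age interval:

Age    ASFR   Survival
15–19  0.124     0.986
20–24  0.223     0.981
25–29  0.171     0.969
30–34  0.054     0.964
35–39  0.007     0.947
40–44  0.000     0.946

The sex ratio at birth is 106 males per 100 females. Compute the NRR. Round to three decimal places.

1.372

Proportion female at birth = 100 / (100 + 106) = 0.48544.
Per-age-group product (5 × ASFR × survival probability):
  15–19: 5 × 0.124 × 0.986 = 0.61132
  20–24: 5 × 0.223 × 0.981 = 1.09382
  25–29: 5 × 0.171 × 0.969 = 0.82850
  30–34: 5 × 0.054 × 0.964 = 0.26028
  35–39: 5 × 0.007 × 0.947 = 0.03315
  40–44: 5 × 0.000 × 0.946 = 0.00000
Sum = 2.82707
NRR = 0.48544 × 2.82707 = 1.37237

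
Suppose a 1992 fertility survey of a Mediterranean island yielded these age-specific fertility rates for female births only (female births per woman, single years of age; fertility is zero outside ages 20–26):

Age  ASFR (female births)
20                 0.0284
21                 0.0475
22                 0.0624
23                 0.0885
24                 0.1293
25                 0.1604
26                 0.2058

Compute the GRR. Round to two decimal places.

Sum of female ASFRs = 0.0284 + 0.0475 + 0.0624 + 0.0885 + 0.1293 + 0.1604 + 0.2058 = 0.7223
GRR = 0.7223

0.72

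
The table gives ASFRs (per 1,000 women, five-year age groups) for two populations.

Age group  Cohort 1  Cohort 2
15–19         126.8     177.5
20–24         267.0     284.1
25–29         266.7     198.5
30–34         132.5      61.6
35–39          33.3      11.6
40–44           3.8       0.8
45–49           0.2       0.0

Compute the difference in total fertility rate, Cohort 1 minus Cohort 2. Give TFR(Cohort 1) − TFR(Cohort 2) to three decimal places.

Cohort 1:
  Sum of ASFRs = 126.8 + 267.0 + 266.7 + 132.5 + 33.3 + 3.8 + 0.2 = 830.3
  TFR = 5 × 830.3 / 1000 = 4.1515
Cohort 2:
  Sum of ASFRs = 177.5 + 284.1 + 198.5 + 61.6 + 11.6 + 0.8 + 0.0 = 734.1
  TFR = 5 × 734.1 / 1000 = 3.6705
Difference = 4.1515 − 3.6705 = 0.481

0.481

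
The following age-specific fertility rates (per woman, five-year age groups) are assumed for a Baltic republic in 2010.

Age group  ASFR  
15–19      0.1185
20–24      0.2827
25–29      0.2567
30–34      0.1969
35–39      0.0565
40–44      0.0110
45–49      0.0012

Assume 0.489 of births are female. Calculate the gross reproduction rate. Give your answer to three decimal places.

2.258

Proportion female at birth = 0.489.
Sum of ASFRs = 0.1185 + 0.2827 + 0.2567 + 0.1969 + 0.0565 + 0.0110 + 0.0012 = 0.9235
TFR = 5 × 0.9235 = 4.6175
GRR = 0.489 × 4.6175 = 2.25796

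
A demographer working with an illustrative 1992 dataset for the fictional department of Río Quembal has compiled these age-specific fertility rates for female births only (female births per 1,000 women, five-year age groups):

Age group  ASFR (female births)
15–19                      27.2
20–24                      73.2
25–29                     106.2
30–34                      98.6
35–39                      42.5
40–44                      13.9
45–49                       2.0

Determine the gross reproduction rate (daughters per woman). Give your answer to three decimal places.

Sum of female ASFRs = 27.2 + 73.2 + 106.2 + 98.6 + 42.5 + 13.9 + 2.0 = 363.6
GRR = 5 × 363.6 / 1000 = 1.818

1.818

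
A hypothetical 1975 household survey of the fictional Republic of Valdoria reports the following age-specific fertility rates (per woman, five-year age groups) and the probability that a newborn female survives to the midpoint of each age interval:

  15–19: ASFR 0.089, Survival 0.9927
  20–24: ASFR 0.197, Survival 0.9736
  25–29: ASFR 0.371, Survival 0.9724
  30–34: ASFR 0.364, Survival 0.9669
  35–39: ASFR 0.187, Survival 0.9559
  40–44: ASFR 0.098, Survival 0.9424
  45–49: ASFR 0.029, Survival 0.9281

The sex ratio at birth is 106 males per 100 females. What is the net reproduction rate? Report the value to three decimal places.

3.133

Proportion female at birth = 100 / (100 + 106) = 0.48544.
Survival-weighted fertility by age (5·fₓ·Sₓ):
  15–19: 5 × 0.089 × 0.9927 = 0.44175
  20–24: 5 × 0.197 × 0.9736 = 0.95900
  25–29: 5 × 0.371 × 0.9724 = 1.80380
  30–34: 5 × 0.364 × 0.9669 = 1.75976
  35–39: 5 × 0.187 × 0.9559 = 0.89377
  40–44: 5 × 0.098 × 0.9424 = 0.46178
  45–49: 5 × 0.029 × 0.9281 = 0.13457
Sum = 6.45443
NRR = 0.48544 × 6.45443 = 3.13324
NRR > 1, so each generation more than replaces itself.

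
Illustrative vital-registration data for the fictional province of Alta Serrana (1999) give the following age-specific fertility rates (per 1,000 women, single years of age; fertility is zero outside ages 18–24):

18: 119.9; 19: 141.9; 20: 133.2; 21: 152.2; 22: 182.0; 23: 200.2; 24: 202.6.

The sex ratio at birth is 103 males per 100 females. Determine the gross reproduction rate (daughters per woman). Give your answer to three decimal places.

Proportion female at birth = 100 / (100 + 103) = 0.49261.
Sum of ASFRs = 119.9 + 141.9 + 133.2 + 152.2 + 182.0 + 200.2 + 202.6 = 1132.0
TFR = 1132.0 / 1000 = 1.132
GRR = 0.49261 × 1.132 = 0.55763

0.558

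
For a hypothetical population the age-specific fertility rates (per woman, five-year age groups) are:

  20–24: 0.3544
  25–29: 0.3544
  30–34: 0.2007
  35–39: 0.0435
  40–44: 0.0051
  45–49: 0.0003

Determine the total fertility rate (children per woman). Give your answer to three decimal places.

Sum of ASFRs = 0.3544 + 0.3544 + 0.2007 + 0.0435 + 0.0051 + 0.0003 = 0.9584
TFR = 5 × 0.9584 = 4.792

4.792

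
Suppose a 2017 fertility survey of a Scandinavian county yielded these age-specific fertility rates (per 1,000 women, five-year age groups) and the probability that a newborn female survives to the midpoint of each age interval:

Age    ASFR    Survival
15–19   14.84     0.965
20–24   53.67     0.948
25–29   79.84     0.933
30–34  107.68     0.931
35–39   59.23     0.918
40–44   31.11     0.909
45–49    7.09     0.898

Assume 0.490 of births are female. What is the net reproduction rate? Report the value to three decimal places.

Proportion female at birth = 0.490.
Survival-weighted fertility by age (5·fₓ·Sₓ):
  15–19: 5 × 14.84/1000 × 0.965 = 0.07160
  20–24: 5 × 53.67/1000 × 0.948 = 0.25440
  25–29: 5 × 79.84/1000 × 0.933 = 0.37245
  30–34: 5 × 107.68/1000 × 0.931 = 0.50125
  35–39: 5 × 59.23/1000 × 0.918 = 0.27187
  40–44: 5 × 31.11/1000 × 0.909 = 0.14139
  45–49: 5 × 7.09/1000 × 0.898 = 0.03183
Sum = 1.64479
NRR = 0.490 × 1.64479 = 0.80595
NRR < 1, so the cohort does not fully replace itself.

0.806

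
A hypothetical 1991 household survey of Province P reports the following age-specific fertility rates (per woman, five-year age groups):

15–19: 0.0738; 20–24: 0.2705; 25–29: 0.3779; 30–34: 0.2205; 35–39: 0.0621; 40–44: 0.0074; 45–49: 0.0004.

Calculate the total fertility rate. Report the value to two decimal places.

5.06

Sum of ASFRs = 0.0738 + 0.2705 + 0.3779 + 0.2205 + 0.0621 + 0.0074 + 0.0004 = 1.0126
TFR = 5 × 1.0126 = 5.063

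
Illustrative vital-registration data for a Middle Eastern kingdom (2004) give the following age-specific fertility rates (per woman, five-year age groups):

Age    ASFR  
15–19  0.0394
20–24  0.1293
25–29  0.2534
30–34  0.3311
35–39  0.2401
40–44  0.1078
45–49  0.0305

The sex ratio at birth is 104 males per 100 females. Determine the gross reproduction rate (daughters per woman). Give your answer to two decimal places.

Proportion female at birth = 100 / (100 + 104) = 0.49020.
Sum of ASFRs = 0.0394 + 0.1293 + 0.2534 + 0.3311 + 0.2401 + 0.1078 + 0.0305 = 1.1316
TFR = 5 × 1.1316 = 5.658
GRR = 0.49020 × 5.658 = 2.77355

2.77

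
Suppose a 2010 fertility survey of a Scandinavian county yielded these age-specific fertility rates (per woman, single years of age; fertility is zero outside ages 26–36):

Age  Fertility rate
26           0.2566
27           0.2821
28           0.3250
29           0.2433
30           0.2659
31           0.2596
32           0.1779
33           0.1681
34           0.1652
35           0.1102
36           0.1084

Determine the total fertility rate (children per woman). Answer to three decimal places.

2.362

Sum of ASFRs = 0.2566 + 0.2821 + 0.3250 + 0.2433 + 0.2659 + 0.2596 + 0.1779 + 0.1681 + 0.1652 + 0.1102 + 0.1084 = 2.3623
TFR = 2.3623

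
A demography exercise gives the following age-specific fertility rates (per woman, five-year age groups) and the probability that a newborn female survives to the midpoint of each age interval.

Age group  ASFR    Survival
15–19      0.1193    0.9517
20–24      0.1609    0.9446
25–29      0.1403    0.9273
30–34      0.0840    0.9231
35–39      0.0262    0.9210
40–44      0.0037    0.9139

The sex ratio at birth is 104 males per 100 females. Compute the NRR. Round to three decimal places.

Proportion female at birth = 100 / (100 + 104) = 0.49020.
Per-age-group product (5 × ASFR × survival probability):
  15–19: 5 × 0.1193 × 0.9517 = 0.56769
  20–24: 5 × 0.1609 × 0.9446 = 0.75993
  25–29: 5 × 0.1403 × 0.9273 = 0.65050
  30–34: 5 × 0.0840 × 0.9231 = 0.38770
  35–39: 5 × 0.0262 × 0.9210 = 0.12065
  40–44: 5 × 0.0037 × 0.9139 = 0.01691
Sum = 2.50338
NRR = 0.49020 × 2.50338 = 1.22716
An NRR exceeding 1 indicates intrinsic growth under these rates.

1.227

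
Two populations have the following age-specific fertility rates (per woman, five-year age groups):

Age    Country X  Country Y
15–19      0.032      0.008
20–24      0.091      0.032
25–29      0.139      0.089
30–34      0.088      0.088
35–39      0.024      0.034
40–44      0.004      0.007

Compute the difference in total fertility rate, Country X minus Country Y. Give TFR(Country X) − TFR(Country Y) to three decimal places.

Country X:
  Sum of ASFRs = 0.032 + 0.091 + 0.139 + 0.088 + 0.024 + 0.004 = 0.378
  TFR = 5 × 0.378 = 1.89
Country Y:
  Sum of ASFRs = 0.008 + 0.032 + 0.089 + 0.088 + 0.034 + 0.007 = 0.258
  TFR = 5 × 0.258 = 1.29
Difference = 1.89 − 1.29 = 0.6

0.600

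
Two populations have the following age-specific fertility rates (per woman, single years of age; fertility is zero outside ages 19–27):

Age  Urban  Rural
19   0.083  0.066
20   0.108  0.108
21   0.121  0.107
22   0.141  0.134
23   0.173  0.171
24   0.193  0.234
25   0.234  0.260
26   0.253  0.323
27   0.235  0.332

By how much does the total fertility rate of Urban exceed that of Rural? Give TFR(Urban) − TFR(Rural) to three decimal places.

-0.194

Urban:
  Sum of ASFRs = 0.083 + 0.108 + 0.121 + 0.141 + 0.173 + 0.193 + 0.234 + 0.253 + 0.235 = 1.541
  TFR = 1.541
Rural:
  Sum of ASFRs = 0.066 + 0.108 + 0.107 + 0.134 + 0.171 + 0.234 + 0.260 + 0.323 + 0.332 = 1.735
  TFR = 1.735
Difference = 1.541 − 1.735 = -0.194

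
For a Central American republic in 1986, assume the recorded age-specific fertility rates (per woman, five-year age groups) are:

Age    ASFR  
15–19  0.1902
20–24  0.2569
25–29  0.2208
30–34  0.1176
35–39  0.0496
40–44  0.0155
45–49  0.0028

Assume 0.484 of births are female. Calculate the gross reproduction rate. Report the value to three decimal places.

Proportion female at birth = 0.484.
Sum of ASFRs = 0.1902 + 0.2569 + 0.2208 + 0.1176 + 0.0496 + 0.0155 + 0.0028 = 0.8534
TFR = 5 × 0.8534 = 4.267
GRR = 0.484 × 4.267 = 2.06523

2.065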